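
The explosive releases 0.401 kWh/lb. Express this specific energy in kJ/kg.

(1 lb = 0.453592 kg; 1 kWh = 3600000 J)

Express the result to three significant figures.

3180 kJ/kg

0.401 kWh/lb × 3600000 J/kWh ÷ 0.453592 kg/lb = 3.1826×10⁶ J/kg
3.1826×10⁶ J/kg ÷ 1000 J/kJ = 3182.6 kJ/kg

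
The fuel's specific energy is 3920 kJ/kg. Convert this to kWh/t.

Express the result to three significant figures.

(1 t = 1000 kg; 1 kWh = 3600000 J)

1090 kWh/t

3920 kJ/kg × 1000 J/kJ = 3.92×10⁶ J/kg
3.92×10⁶ J/kg ÷ 3600000 J/kWh × 1000 kg/t = 1088.89 kWh/t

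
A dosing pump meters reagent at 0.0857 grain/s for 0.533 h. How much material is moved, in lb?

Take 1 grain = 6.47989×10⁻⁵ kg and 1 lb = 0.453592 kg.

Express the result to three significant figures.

0.0235 lb

0.0857 grain/s → 5.55327×10⁻⁶ kg/s
0.533 h → 1918.8 s
m = ṁ × t = 5.55327×10⁻⁶ × 1918.8 = 0.0106556 kg
In lb: 0.0106556 / 0.453592 = 0.0234916 lb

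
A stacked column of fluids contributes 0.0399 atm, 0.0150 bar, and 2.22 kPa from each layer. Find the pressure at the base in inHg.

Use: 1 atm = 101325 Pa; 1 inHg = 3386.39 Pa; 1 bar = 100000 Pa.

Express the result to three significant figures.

2.29 inHg

0.0399 atm × 101325 → 4042.87 Pa
0.0150 bar × 100000 → 1500 Pa
2.22 kPa × 1000 → 2220 Pa
Sum: 4042.87 + 1500 + 2220 = 7762.87 Pa
In inHg: 7762.87 / 3386.39 = 2.29237 inHg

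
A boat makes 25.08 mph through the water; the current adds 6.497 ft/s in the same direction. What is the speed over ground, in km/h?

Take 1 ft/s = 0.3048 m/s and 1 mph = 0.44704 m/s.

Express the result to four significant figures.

47.49 km/h

25.08 mph × 0.44704 = 11.2118 m/s
6.497 ft/s × 0.3048 = 1.98029 m/s
Combined: 11.2118 + 1.98029 = 13.1921 m/s
In km/h: 13.1921 / (1/3.6) = 47.4916 km/h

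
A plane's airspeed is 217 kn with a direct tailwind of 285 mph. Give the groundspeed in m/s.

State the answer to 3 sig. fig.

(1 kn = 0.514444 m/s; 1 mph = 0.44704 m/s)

239 m/s

217 kn × 0.514444 = 111.634 m/s
285 mph × 0.44704 = 127.406 m/s
Total: 111.634 + 127.406 = 239.04 m/s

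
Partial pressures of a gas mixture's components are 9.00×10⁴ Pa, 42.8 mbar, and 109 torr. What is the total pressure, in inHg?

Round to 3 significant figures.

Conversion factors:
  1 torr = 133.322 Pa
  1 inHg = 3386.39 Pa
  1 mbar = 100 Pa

32.1 inHg

9.00×10⁴ Pa (already Pa)
42.8 mbar × 100 = 4280 Pa
109 torr × 133.322 = 14532.1 Pa
Sum: 90000 + 4280 + 14532.1 = 108812 Pa
In inHg: 108812 / 3386.39 = 32.1322 inHg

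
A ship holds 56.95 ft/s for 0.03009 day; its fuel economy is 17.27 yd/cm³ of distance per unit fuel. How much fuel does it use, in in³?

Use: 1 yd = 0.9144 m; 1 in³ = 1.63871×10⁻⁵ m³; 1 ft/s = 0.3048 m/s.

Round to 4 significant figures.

56.95 ft/s → 17.3584 m/s
0.03009 day → 2599.78 s
d = v × t = 17.3584 × 2599.78 = 45128 m
17.27 yd/cm³ → 1.57917×10⁷ m/m³
V = d / (distance per unit fuel) = 45128 / 1.57917×10⁷ = 0.0028577 m³
In in³: 0.0028577 / 1.63871×10⁻⁵ = 174.387 in³

174.4 in³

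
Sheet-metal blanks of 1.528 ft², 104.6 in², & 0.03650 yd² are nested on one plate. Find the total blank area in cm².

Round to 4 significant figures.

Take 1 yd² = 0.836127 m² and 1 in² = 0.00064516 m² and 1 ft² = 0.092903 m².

2400 cm²

1.528 ft² × 0.092903 = 0.141956 m²
104.6 in² × 0.00064516 = 0.0674837 m²
0.03650 yd² × 0.836127 = 0.0305186 m²
Sum: 0.141956 + 0.0674837 + 0.0305186 = 0.239958 m²
In cm²: 0.239958 / 0.0001 = 2399.58 cm²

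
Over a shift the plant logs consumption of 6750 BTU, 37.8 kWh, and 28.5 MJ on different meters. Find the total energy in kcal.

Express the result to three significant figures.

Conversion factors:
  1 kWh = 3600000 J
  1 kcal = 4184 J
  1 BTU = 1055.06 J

4.10×10⁴ kcal

6750 BTU × 1055.06 = 7.12166×10⁶ J
37.8 kWh × 3600000 = 1.3608×10⁸ J
28.5 MJ × 1000000 = 2.85×10⁷ J
Total: 7.12166×10⁶ + 1.3608×10⁸ + 2.85×10⁷ = 1.71702×10⁸ J
In kcal: 1.71702×10⁸ / 4184 = 41037.8 kcal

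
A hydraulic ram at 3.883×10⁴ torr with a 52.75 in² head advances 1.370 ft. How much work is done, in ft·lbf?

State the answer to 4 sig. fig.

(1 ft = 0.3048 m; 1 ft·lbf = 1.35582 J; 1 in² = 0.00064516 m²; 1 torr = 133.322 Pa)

3.883×10⁴ torr → 5.17689×10⁶ Pa
52.75 in² → 0.0340322 m²
F = P × A = 5.17689×10⁶ × 0.0340322 = 176181 N
1.370 ft → 0.417576 m
W = F × d = 176181 × 0.417576 = 73569 J
In ft·lbf: 73569 / 1.35582 = 54261.6 ft·lbf

5.426×10⁴ ft·lbf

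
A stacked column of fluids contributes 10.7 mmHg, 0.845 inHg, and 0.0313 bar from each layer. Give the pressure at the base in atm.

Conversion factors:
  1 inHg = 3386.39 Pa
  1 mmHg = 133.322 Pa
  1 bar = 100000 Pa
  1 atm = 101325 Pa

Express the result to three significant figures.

0.0732 atm

10.7 mmHg × 133.322 = 1426.55 Pa
0.845 inHg × 3386.39 = 2861.5 Pa
0.0313 bar × 100000 = 3130 Pa
Sum: 1426.55 + 2861.5 + 3130 = 7418.05 Pa
In atm: 7418.05 / 101325 = 0.0732105 atm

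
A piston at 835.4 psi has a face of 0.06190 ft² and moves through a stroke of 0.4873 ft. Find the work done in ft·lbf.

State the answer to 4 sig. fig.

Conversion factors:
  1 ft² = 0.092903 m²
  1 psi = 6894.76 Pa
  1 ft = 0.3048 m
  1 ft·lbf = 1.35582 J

835.4 psi → 5.75988×10⁶ Pa
0.06190 ft² → 0.0057507 m²
F = P × A = 5.75988×10⁶ × 0.0057507 = 33123.3 N
0.4873 ft → 0.148529 m
W = F × d = 33123.3 × 0.148529 = 4919.77 J
In ft·lbf: 4919.77 / 1.35582 = 3628.63 ft·lbf

3629 ft·lbf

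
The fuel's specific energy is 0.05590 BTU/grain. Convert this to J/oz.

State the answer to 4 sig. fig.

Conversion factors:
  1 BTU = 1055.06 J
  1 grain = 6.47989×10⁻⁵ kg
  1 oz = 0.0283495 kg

2.580×10⁴ J/oz

0.05590 BTU/grain × 1055.06 J/BTU ÷ 6.47989×10⁻⁵ kg/grain = 910168 J/kg
910168 J/kg × 0.0283495 kg/oz = 25802.8 J/oz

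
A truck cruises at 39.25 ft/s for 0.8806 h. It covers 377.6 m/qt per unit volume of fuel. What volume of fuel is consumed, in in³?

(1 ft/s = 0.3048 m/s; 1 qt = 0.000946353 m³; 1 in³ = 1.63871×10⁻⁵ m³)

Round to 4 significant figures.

39.25 ft/s → 11.9634 m/s
0.8806 h → 3170.16 s
d = v × t = 11.9634 × 3170.16 = 37925.9 m
377.6 m/qt → 399005 m/m³
V = d / (distance per unit fuel) = 37925.9 / 399005 = 0.0950512 m³
In in³: 0.0950512 / 1.63871×10⁻⁵ = 5800.37 in³

5800 in³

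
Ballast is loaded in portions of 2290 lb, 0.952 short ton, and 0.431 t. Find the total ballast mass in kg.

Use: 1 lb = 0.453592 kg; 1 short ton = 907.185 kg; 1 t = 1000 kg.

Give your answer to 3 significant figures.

2330 kg

2290 lb × 0.453592 = 1038.73 kg
0.952 short ton × 907.185 = 863.64 kg
0.431 t × 1000 = 431 kg
Sum: 1038.73 + 863.64 + 431 = 2333.37 kg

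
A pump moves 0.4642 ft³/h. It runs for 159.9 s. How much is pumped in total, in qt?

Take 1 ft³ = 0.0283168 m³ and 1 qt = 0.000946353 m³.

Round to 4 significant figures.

0.6169 qt

0.4642 ft³/h → 3.65129×10⁻⁶ m³/s
V = Q × t = 3.65129×10⁻⁶ × 159.9 = 5.83841×10⁻⁴ m³
In qt: 5.83841×10⁻⁴ / 0.000946353 = 0.616938 qt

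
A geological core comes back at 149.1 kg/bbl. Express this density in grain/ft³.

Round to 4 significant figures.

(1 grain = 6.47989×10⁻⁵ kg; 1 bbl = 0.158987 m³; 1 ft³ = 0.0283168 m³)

149.1 kg/bbl ÷ 0.158987 m³/bbl = 937.813 kg/m³
937.813 kg/m³ ÷ 6.47989×10⁻⁵ kg/grain × 0.0283168 m³/ft³ = 409820 grain/ft³

4.098×10⁵ grain/ft³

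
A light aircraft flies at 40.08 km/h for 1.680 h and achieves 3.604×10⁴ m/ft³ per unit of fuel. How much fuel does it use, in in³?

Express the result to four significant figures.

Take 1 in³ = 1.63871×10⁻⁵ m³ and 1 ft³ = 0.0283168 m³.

3228 in³

40.08 km/h → 11.1333 m/s
1.680 h → 6048 s
d = v × t = 11.1333 × 6048 = 67334.2 m
3.604×10⁴ m/ft³ → 1.27274×10⁶ m/m³
V = d / (distance per unit fuel) = 67334.2 / 1.27274×10⁶ = 0.0529049 m³
In in³: 0.0529049 / 1.63871×10⁻⁵ = 3228.45 in³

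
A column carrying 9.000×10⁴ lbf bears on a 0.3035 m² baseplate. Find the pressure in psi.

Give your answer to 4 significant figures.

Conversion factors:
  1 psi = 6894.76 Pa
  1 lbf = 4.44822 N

9.000×10⁴ lbf × 4.44822 = 400340 N
P = F / A = 400340 N / 0.3035 m² = 1.31908×10⁶ Pa
1.31908×10⁶ Pa ÷ (6894.76 Pa/psi) = 191.316 psi

191.3 psi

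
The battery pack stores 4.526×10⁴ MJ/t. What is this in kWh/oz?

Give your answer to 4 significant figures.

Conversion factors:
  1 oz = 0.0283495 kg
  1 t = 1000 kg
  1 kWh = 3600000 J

4.526×10⁴ MJ/t × 1000000 J/MJ ÷ 1000 kg/t = 4.526×10⁷ J/kg
4.526×10⁷ J/kg ÷ 3600000 J/kWh × 0.0283495 kg/oz = 0.356416 kWh/oz

0.3564 kWh/oz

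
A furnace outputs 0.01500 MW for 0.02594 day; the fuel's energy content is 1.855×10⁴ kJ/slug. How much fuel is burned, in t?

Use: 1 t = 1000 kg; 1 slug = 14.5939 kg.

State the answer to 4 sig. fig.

0.02645 t

0.01500 MW → 15000 W
0.02594 day → 2241.22 s
E = P × t = 15000 × 2241.22 = 3.36183×10⁷ J
1.855×10⁴ kJ/slug → 1.27108×10⁶ J/kg
m = E / e_s = 3.36183×10⁷ / 1.27108×10⁶ = 26.4486 kg
In t: 26.4486 / 1000 = 0.0264486 t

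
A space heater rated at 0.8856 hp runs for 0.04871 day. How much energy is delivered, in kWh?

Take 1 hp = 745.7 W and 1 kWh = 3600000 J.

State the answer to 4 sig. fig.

0.7720 kWh

0.8856 hp × 745.7 → 660.392 W
0.04871 day × 86400 → 4208.54 s
E = P × t = 660.392 W × 4208.54 s = 2.77929×10⁶ J
2.77929×10⁶ J ÷ (3600000 J/kWh) = 0.772025 kWh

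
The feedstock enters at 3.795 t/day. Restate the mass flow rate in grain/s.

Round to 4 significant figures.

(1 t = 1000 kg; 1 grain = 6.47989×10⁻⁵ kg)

3.795 t/day × 1000 kg/t ÷ 86400 s/day = 0.0439236 kg/s
0.0439236 kg/s ÷ 6.47989×10⁻⁵ kg/grain = 677.845 grain/s

677.8 grain/s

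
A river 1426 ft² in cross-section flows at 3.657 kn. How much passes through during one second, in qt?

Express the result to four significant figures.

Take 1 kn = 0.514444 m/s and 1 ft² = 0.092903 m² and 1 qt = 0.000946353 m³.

3.657 kn × 0.514444 → 1.88132 m/s
1426 ft² × 0.092903 → 132.48 m²
V = v × A × t = 1.88132 m/s × 132.48 m² × 1 s = 249.237 m³
249.237 m³ ÷ (0.000946353 m³/qt) = 263366 qt

2.634×10⁵ qt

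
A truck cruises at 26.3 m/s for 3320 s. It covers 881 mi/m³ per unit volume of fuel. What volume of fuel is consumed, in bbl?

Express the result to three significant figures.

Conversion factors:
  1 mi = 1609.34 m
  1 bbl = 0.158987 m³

0.387 bbl

d = v × t = 26.3 × 3320 = 87316 m
881 mi/m³ → 1.41783×10⁶ m/m³
V = d / (distance per unit fuel) = 87316 / 1.41783×10⁶ = 0.0615843 m³
In bbl: 0.0615843 / 0.158987 = 0.387354 bbl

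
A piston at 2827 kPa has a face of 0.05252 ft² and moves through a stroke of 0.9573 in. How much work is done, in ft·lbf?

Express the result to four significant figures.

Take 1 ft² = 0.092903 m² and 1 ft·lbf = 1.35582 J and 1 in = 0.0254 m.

247.4 ft·lbf

2827 kPa → 2.827×10⁶ Pa
0.05252 ft² → 0.00487927 m²
F = P × A = 2.827×10⁶ × 0.00487927 = 13793.7 N
0.9573 in → 0.0243154 m
W = F × d = 13793.7 × 0.0243154 = 335.399 J
In ft·lbf: 335.399 / 1.35582 = 247.377 ft·lbf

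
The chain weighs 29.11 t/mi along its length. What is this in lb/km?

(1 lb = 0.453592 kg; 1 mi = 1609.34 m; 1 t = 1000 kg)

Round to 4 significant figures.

3.988×10⁴ lb/km

29.11 t/mi × 1000 kg/t ÷ 1609.34 m/mi = 18.0882 kg/m
18.0882 kg/m ÷ 0.453592 kg/lb × 1000 m/km = 39877.7 lb/km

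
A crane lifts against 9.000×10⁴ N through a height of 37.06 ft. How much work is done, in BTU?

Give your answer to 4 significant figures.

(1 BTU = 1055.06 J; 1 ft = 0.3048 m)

963.6 BTU

37.06 ft × 0.3048 = 11.2959 m
W = F × d = 90000 N × 11.2959 m = 1.01663×10⁶ J
1.01663×10⁶ J ÷ (1055.06 J/BTU) = 963.576 BTU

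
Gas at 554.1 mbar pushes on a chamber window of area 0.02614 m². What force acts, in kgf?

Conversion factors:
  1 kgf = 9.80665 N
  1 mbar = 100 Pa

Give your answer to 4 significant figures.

554.1 mbar × 100 = 55410 Pa
F = P × A = 55410 Pa × 0.02614 m² = 1448.42 N
1448.42 N ÷ (9.80665 N/kgf) = 147.698 kgf

147.7 kgf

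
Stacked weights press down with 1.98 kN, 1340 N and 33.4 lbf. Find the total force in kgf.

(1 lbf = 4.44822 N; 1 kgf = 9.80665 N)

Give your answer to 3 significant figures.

1.98 kN × 1000 = 1980 N
1340 N (already N)
33.4 lbf × 4.44822 = 148.571 N
Total: 1980 + 1340 + 148.571 = 3468.57 N
In kgf: 3468.57 / 9.80665 = 353.696 kgf

354 kgf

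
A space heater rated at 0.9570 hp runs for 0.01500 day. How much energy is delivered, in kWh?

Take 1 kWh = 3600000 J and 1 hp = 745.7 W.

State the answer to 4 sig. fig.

0.9570 hp × 745.7 → 713.635 W
0.01500 day × 86400 → 1296 s
E = P × t = 713.635 W × 1296 s = 924871 J
924871 J ÷ (3600000 J/kWh) = 0.256909 kWh

0.2569 kWh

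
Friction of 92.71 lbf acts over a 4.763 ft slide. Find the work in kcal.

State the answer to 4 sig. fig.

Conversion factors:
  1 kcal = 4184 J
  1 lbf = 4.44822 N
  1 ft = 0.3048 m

0.1431 kcal

92.71 lbf × 4.44822 → 412.394 N
4.763 ft × 0.3048 → 1.45176 m
W = F × d = 412.394 N × 1.45176 m = 598.697 J
598.697 J ÷ (4184 J/kcal) = 0.143092 kcal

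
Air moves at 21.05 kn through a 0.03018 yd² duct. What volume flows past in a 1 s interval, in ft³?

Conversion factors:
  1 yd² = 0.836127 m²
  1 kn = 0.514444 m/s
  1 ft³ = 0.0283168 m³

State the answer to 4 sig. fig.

21.05 kn × 0.514444 = 10.829 m/s
0.03018 yd² × 0.836127 = 0.0252343 m²
V = v × A × t = 10.829 m/s × 0.0252343 m² × 1 s = 0.273262 m³
0.273262 m³ ÷ (0.0283168 m³/ft³) = 9.65017 ft³

9.650 ft³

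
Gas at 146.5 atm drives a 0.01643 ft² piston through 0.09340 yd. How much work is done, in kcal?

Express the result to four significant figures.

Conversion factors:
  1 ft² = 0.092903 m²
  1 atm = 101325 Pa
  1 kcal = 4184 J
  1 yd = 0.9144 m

146.5 atm → 1.48441×10⁷ Pa
0.01643 ft² → 0.0015264 m²
F = P × A = 1.48441×10⁷ × 0.0015264 = 22658 N
0.09340 yd → 0.085405 m
W = F × d = 22658 × 0.085405 = 1935.11 J
In kcal: 1935.11 / 4184 = 0.462502 kcal

0.4625 kcal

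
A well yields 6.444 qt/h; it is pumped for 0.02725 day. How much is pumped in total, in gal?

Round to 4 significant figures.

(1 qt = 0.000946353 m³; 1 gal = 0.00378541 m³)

1.054 gal

6.444 qt/h → 1.69397×10⁻⁶ m³/s
0.02725 day → 2354.4 s
V = Q × t = 1.69397×10⁻⁶ × 2354.4 = 0.00398828 m³
In gal: 0.00398828 / 0.00378541 = 1.05359 gal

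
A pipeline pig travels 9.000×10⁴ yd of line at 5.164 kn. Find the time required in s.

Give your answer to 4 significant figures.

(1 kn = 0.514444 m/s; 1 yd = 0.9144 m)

3.098×10⁴ s

9.000×10⁴ yd × 0.9144 = 82296 m
5.164 kn × 0.514444 = 2.65659 m/s
t = d / v = 82296 m / 2.65659 m/s = 30978.1 s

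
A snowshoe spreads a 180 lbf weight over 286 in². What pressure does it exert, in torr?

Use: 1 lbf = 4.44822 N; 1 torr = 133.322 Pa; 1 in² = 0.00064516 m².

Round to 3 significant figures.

180 lbf × 4.44822 → 800.68 N
286 in² × 0.00064516 → 0.184516 m²
P = F / A = 800.68 N / 0.184516 m² = 4339.35 Pa
4339.35 Pa ÷ (133.322 Pa/torr) = 32.5479 torr

32.5 torr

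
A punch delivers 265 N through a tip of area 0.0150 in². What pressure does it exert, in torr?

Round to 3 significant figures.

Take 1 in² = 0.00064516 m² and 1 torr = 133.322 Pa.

0.0150 in² × 0.00064516 = 9.6774×10⁻⁶ m²
P = F / A = 265 N / 9.6774×10⁻⁶ m² = 2.73834×10⁷ Pa
2.73834×10⁷ Pa ÷ (133.322 Pa/torr) = 205393 torr

2.05×10⁵ torr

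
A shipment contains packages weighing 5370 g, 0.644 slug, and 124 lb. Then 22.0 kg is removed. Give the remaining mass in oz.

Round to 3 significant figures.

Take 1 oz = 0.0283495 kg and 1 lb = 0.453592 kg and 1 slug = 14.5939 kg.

1730 oz

5370 g × 0.001 → 5.37 kg
0.644 slug × 14.5939 → 9.39847 kg
124 lb × 0.453592 → 56.2454 kg
22.0 kg (already kg)
Result: 5.37 + 9.39847 + 56.2454 − 22 = 49.0139 kg
In oz: 49.0139 / 0.0283495 = 1728.92 oz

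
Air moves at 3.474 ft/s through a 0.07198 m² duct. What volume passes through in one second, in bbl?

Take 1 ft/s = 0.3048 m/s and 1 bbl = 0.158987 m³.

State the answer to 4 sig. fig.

0.4794 bbl

3.474 ft/s × 0.3048 = 1.05888 m/s
V = v × A × t = 1.05888 m/s × 0.07198 m² × 1 s = 0.0762182 m³
0.0762182 m³ ÷ (0.158987 m³/bbl) = 0.479399 bbl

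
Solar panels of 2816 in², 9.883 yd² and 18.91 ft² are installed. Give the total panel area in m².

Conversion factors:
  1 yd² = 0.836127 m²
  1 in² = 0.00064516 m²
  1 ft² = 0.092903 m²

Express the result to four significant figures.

11.84 m²

2816 in² × 0.00064516 → 1.81677 m²
9.883 yd² × 0.836127 → 8.26344 m²
18.91 ft² × 0.092903 → 1.7568 m²
Total: 1.81677 + 8.26344 + 1.7568 = 11.837 m²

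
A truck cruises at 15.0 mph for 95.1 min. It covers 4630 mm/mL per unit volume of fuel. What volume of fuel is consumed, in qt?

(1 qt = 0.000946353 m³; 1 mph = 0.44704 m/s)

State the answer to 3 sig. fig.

15.0 mph → 6.7056 m/s
95.1 min → 5706 s
d = v × t = 6.7056 × 5706 = 38262.2 m
4630 mm/mL → 4.63×10⁶ m/m³
V = d / (distance per unit fuel) = 38262.2 / 4.63×10⁶ = 0.00826397 m³
In qt: 0.00826397 / 0.000946353 = 8.73244 qt

8.73 qt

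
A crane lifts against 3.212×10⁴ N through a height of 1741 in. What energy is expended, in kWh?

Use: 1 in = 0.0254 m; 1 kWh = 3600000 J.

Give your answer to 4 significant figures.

1741 in × 0.0254 → 44.2214 m
W = F × d = 32120 N × 44.2214 m = 1.42039×10⁶ J
1.42039×10⁶ J ÷ (3600000 J/kWh) = 0.394553 kWh

0.3946 kWh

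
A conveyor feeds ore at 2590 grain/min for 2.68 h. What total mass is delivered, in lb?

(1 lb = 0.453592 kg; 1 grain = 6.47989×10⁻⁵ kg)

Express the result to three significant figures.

2590 grain/min → 0.00279715 kg/s
2.68 h → 9648 s
m = ṁ × t = 0.00279715 × 9648 = 26.9869 kg
In lb: 26.9869 / 0.453592 = 59.496 lb

59.5 lb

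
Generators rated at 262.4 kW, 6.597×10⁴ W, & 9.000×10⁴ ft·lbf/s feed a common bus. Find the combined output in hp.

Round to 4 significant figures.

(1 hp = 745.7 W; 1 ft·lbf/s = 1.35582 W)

604.0 hp

262.4 kW × 1000 = 262400 W
6.597×10⁴ W (already W)
9.000×10⁴ ft·lbf/s × 1.35582 = 122024 W
Total: 262400 + 65970 + 122024 = 450394 W
In hp: 450394 / 745.7 = 603.988 hp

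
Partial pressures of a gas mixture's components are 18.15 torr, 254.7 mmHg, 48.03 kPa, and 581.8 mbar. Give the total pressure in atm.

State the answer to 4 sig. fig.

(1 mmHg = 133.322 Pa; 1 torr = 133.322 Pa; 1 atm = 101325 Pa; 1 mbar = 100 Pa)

1.407 atm

18.15 torr × 133.322 = 2419.79 Pa
254.7 mmHg × 133.322 = 33957.1 Pa
48.03 kPa × 1000 = 48030 Pa
581.8 mbar × 100 = 58180 Pa
Combined: 2419.79 + 33957.1 + 48030 + 58180 = 142587 Pa
In atm: 142587 / 101325 = 1.40722 atm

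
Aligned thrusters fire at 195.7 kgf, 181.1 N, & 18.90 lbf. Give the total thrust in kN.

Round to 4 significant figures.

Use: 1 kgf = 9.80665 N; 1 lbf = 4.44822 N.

195.7 kgf × 9.80665 = 1919.16 N
181.1 N (already N)
18.90 lbf × 4.44822 = 84.0714 N
Sum: 1919.16 + 181.1 + 84.0714 = 2184.33 N
In kN: 2184.33 / 1000 = 2.18433 kN

2.184 kN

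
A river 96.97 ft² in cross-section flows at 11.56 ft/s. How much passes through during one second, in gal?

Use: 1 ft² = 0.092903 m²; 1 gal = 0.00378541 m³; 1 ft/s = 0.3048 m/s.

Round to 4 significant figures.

8385 gal

11.56 ft/s × 0.3048 = 3.52349 m/s
96.97 ft² × 0.092903 = 9.0088 m²
V = v × A × t = 3.52349 m/s × 9.0088 m² × 1 s = 31.7424 m³
31.7424 m³ ÷ (0.00378541 m³/gal) = 8385.46 gal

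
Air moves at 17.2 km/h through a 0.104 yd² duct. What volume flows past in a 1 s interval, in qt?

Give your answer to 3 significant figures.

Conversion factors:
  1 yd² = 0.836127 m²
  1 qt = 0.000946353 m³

439 qt

17.2 km/h × (1/3.6) = 4.77778 m/s
0.104 yd² × 0.836127 = 0.0869572 m²
V = v × A × t = 4.77778 m/s × 0.0869572 m² × 1 s = 0.415462 m³
0.415462 m³ ÷ (0.000946353 m³/qt) = 439.014 qt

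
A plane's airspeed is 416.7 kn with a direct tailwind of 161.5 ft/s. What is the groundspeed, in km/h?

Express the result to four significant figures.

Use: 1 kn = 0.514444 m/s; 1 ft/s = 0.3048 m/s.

948.9 km/h

416.7 kn × 0.514444 → 214.369 m/s
161.5 ft/s × 0.3048 → 49.2252 m/s
Sum: 214.369 + 49.2252 = 263.594 m/s
In km/h: 263.594 / (1/3.6) = 948.938 km/h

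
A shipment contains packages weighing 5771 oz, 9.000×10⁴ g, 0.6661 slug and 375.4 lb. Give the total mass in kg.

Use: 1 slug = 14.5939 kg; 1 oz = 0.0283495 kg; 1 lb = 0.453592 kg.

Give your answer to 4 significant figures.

433.6 kg

5771 oz × 0.0283495 → 163.605 kg
9.000×10⁴ g × 0.001 → 90 kg
0.6661 slug × 14.5939 → 9.721 kg
375.4 lb × 0.453592 → 170.278 kg
Total: 163.605 + 90 + 9.721 + 170.278 = 433.604 kg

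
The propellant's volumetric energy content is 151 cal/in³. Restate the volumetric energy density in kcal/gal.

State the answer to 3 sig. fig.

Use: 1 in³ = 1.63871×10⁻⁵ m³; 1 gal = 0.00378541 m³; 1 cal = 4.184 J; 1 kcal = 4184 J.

34.9 kcal/gal

151 cal/in³ × 4.184 J/cal ÷ 1.63871×10⁻⁵ m³/in³ = 3.85537×10⁷ J/m³
3.85537×10⁷ J/m³ ÷ 4184 J/kcal × 0.00378541 m³/gal = 34.8809 kcal/gal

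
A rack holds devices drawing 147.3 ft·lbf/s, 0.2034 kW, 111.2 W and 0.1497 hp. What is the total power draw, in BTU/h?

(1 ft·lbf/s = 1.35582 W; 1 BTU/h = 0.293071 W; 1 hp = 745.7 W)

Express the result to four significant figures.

147.3 ft·lbf/s × 1.35582 → 199.712 W
0.2034 kW × 1000 → 203.4 W
111.2 W (already W)
0.1497 hp × 745.7 → 111.631 W
Combined: 199.712 + 203.4 + 111.2 + 111.631 = 625.943 W
In BTU/h: 625.943 / 0.293071 = 2135.81 BTU/h

2136 BTU/h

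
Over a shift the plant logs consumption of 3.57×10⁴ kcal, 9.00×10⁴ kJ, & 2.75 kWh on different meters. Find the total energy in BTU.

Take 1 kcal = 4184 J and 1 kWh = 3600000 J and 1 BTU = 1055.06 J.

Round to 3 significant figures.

2.36×10⁵ BTU

3.57×10⁴ kcal × 4184 = 1.49369×10⁸ J
9.00×10⁴ kJ × 1000 = 9×10⁷ J
2.75 kWh × 3600000 = 9.9×10⁶ J
Sum: 1.49369×10⁸ + 9×10⁷ + 9.9×10⁶ = 2.49269×10⁸ J
In BTU: 2.49269×10⁸ / 1055.06 = 236260 BTU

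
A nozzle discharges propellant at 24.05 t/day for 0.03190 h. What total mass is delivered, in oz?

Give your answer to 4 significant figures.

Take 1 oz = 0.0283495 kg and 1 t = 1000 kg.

24.05 t/day → 0.278356 kg/s
0.03190 h → 114.84 s
m = ṁ × t = 0.278356 × 114.84 = 31.9664 kg
In oz: 31.9664 / 0.0283495 = 1127.58 oz

1128 oz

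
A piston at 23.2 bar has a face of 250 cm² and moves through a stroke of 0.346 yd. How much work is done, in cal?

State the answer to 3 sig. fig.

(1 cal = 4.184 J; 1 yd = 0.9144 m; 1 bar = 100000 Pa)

4390 cal

23.2 bar → 2.32×10⁶ Pa
250 cm² → 0.025 m²
F = P × A = 2.32×10⁶ × 0.025 = 58000 N
0.346 yd → 0.316382 m
W = F × d = 58000 × 0.316382 = 18350.2 J
In cal: 18350.2 / 4.184 = 4385.8 cal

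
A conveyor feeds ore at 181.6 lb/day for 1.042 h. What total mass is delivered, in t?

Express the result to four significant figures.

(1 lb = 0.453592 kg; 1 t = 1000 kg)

0.003576 t

181.6 lb/day → 9.53383×10⁻⁴ kg/s
1.042 h → 3751.2 s
m = ṁ × t = 9.53383×10⁻⁴ × 3751.2 = 3.57633 kg
In t: 3.57633 / 1000 = 0.00357633 t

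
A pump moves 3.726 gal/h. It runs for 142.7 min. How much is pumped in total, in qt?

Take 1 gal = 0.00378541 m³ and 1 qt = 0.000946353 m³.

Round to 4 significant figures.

35.45 qt

3.726 gal/h → 3.9179×10⁻⁶ m³/s
142.7 min → 8562 s
V = Q × t = 3.9179×10⁻⁶ × 8562 = 0.0335451 m³
In qt: 0.0335451 / 0.000946353 = 35.4467 qt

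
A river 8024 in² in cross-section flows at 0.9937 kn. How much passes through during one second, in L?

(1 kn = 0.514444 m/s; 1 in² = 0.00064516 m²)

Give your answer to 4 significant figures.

2646 L

0.9937 kn × 0.514444 = 0.511203 m/s
8024 in² × 0.00064516 = 5.17676 m²
V = v × A × t = 0.511203 m/s × 5.17676 m² × 1 s = 2.64638 m³
2.64638 m³ ÷ (0.001 m³/L) = 2646.38 L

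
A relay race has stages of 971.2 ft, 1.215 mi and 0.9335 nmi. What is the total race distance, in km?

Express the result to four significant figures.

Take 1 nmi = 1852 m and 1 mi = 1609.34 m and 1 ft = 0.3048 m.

971.2 ft × 0.3048 = 296.022 m
1.215 mi × 1609.34 = 1955.35 m
0.9335 nmi × 1852 = 1728.84 m
Sum: 296.022 + 1955.35 + 1728.84 = 3980.21 m
In km: 3980.21 / 1000 = 3.98021 km

3.980 km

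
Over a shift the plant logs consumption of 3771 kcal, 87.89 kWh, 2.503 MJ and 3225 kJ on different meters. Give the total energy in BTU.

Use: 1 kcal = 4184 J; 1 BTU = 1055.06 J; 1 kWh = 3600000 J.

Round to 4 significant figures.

3771 kcal × 4184 = 1.57779×10⁷ J
87.89 kWh × 3600000 = 3.16404×10⁸ J
2.503 MJ × 1000000 = 2.503×10⁶ J
3225 kJ × 1000 = 3.225×10⁶ J
Total: 1.57779×10⁷ + 3.16404×10⁸ + 2.503×10⁶ + 3.225×10⁶ = 3.3791×10⁸ J
In BTU: 3.3791×10⁸ / 1055.06 = 320276 BTU

3.203×10⁵ BTU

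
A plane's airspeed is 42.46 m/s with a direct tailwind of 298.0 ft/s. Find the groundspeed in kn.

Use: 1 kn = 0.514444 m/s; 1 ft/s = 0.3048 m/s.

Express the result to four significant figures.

259.1 kn

42.46 m/s (already m/s)
298.0 ft/s × 0.3048 = 90.8304 m/s
Combined: 42.46 + 90.8304 = 133.29 m/s
In kn: 133.29 / 0.514444 = 259.095 kn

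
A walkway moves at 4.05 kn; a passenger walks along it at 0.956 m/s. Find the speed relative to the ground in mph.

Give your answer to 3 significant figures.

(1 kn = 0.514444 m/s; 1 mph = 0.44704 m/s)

4.05 kn × 0.514444 = 2.0835 m/s
0.956 m/s (already m/s)
Combined: 2.0835 + 0.956 = 3.0395 m/s
In mph: 3.0395 / 0.44704 = 6.79917 mph

6.80 mph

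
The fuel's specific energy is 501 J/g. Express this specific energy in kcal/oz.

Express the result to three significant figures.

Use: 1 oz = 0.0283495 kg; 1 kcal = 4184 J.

501 J/g ÷ 0.001 kg/g = 501000 J/kg
501000 J/kg ÷ 4184 J/kcal × 0.0283495 kg/oz = 3.39462 kcal/oz

3.39 kcal/oz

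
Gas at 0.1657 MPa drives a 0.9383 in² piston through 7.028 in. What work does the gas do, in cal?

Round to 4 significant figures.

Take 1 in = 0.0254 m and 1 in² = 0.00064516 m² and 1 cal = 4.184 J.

4.280 cal

0.1657 MPa → 165700 Pa
0.9383 in² → 6.05354×10⁻⁴ m²
F = P × A = 165700 × 6.05354×10⁻⁴ = 100.307 N
7.028 in → 0.178511 m
W = F × d = 100.307 × 0.178511 = 17.9059 J
In cal: 17.9059 / 4.184 = 4.27961 cal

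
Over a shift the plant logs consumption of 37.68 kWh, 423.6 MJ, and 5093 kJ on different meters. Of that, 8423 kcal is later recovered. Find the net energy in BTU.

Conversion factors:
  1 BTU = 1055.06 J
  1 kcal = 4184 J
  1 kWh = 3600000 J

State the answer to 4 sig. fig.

37.68 kWh × 3600000 = 1.35648×10⁸ J
423.6 MJ × 1000000 = 4.236×10⁸ J
5093 kJ × 1000 = 5.093×10⁶ J
8423 kcal × 4184 = 3.52418×10⁷ J
Net: 1.35648×10⁸ + 4.236×10⁸ + 5.093×10⁶ − 3.52418×10⁷ = 5.29099×10⁸ J
In BTU: 5.29099×10⁸ / 1055.06 = 501487 BTU

5.015×10⁵ BTU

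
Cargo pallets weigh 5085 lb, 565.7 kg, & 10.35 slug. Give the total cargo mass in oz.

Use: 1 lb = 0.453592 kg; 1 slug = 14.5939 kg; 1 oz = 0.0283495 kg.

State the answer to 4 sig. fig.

1.066×10⁵ oz

5085 lb × 0.453592 → 2306.52 kg
565.7 kg (already kg)
10.35 slug × 14.5939 → 151.047 kg
Sum: 2306.52 + 565.7 + 151.047 = 3023.27 kg
In oz: 3023.27 / 0.0283495 = 106643 oz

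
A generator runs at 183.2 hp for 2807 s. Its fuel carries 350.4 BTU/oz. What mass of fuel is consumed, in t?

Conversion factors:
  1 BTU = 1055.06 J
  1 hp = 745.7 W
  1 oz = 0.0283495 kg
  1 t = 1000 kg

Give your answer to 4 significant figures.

0.02941 t

183.2 hp → 136612 W
E = P × t = 136612 × 2807 = 3.8347×10⁸ J
350.4 BTU/oz → 1.30405×10⁷ J/kg
m = E / e_s = 3.8347×10⁸ / 1.30405×10⁷ = 29.4061 kg
In t: 29.4061 / 1000 = 0.0294061 t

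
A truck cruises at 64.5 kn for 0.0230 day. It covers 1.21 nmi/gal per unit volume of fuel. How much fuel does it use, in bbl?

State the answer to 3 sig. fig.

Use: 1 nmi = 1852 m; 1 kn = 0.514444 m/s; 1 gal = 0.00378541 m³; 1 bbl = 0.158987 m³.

0.701 bbl

64.5 kn → 33.1816 m/s
0.0230 day → 1987.2 s
d = v × t = 33.1816 × 1987.2 = 65938.5 m
1.21 nmi/gal → 591989 m/m³
V = d / (distance per unit fuel) = 65938.5 / 591989 = 0.111385 m³
In bbl: 0.111385 / 0.158987 = 0.700592 bbl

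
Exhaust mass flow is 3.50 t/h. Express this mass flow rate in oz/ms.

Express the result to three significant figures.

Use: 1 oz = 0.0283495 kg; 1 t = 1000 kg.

0.0343 oz/ms

3.50 t/h × 1000 kg/t ÷ 3600 s/h = 0.972222 kg/s
0.972222 kg/s ÷ 0.0283495 kg/oz × 0.001 s/ms = 0.0342941 oz/ms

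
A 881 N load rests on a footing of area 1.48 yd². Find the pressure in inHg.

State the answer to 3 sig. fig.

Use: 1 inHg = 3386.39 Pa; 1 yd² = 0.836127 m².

1.48 yd² × 0.836127 = 1.23747 m²
P = F / A = 881 N / 1.23747 m² = 711.936 Pa
711.936 Pa ÷ (3386.39 Pa/inHg) = 0.210234 inHg

0.210 inHg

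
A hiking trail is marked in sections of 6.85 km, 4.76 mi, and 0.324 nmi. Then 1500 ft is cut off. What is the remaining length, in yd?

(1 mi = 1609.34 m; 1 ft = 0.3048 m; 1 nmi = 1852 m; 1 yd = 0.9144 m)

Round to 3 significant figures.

1.60×10⁴ yd

6.85 km × 1000 = 6850 m
4.76 mi × 1609.34 = 7660.46 m
0.324 nmi × 1852 = 600.048 m
1500 ft × 0.3048 = 457.2 m
Result: 6850 + 7660.46 + 600.048 − 457.2 = 14653.3 m
In yd: 14653.3 / 0.9144 = 16025 yd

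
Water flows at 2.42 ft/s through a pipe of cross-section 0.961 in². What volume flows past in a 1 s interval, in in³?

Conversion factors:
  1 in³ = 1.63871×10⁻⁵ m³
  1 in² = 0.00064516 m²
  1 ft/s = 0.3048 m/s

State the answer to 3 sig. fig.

2.42 ft/s × 0.3048 → 0.737616 m/s
0.961 in² × 0.00064516 → 6.19999×10⁻⁴ m²
V = v × A × t = 0.737616 m/s × 6.19999×10⁻⁴ m² × 1 s = 4.57321×10⁻⁴ m³
4.57321×10⁻⁴ m³ ÷ (1.63871×10⁻⁵ m³/in³) = 27.9074 in³

27.9 in³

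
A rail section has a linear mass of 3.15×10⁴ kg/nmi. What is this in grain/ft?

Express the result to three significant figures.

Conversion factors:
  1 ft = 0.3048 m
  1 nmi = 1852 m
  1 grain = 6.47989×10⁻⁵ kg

3.15×10⁴ kg/nmi ÷ 1852 m/nmi = 17.0086 kg/m
17.0086 kg/m ÷ 6.47989×10⁻⁵ kg/grain × 0.3048 m/ft = 80004.8 grain/ft

8.00×10⁴ grain/ft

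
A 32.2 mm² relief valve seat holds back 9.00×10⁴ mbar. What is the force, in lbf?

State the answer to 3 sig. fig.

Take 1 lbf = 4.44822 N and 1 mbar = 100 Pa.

9.00×10⁴ mbar × 100 = 9×10⁶ Pa
32.2 mm² × 10⁻⁶ = 3.22×10⁻⁵ m²
F = P × A = 9×10⁶ Pa × 3.22×10⁻⁵ m² = 289.8 N
289.8 N ÷ (4.44822 N/lbf) = 65.1497 lbf

65.1 lbf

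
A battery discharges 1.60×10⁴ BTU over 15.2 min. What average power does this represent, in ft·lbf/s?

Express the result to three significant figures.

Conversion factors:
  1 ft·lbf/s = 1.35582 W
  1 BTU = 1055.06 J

1.37×10⁴ ft·lbf/s

1.60×10⁴ BTU × 1055.06 = 1.6881×10⁷ J
15.2 min × 60 = 912 s
P = E / t = 1.6881×10⁷ J / 912 s = 18509.9 W
18509.9 W ÷ (1.35582 W/ft·lbf/s) = 13652.2 ft·lbf/s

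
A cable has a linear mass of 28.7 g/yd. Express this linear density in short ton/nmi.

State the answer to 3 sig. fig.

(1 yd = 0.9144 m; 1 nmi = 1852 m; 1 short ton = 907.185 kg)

0.0641 short ton/nmi

28.7 g/yd × 0.001 kg/g ÷ 0.9144 m/yd = 0.0313867 kg/m
0.0313867 kg/m ÷ 907.185 kg/short ton × 1852 m/nmi = 0.0640753 short ton/nmi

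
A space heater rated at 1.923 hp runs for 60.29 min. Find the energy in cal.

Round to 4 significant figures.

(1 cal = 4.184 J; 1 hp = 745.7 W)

1.240×10⁶ cal

1.923 hp × 745.7 → 1433.98 W
60.29 min × 60 → 3617.4 s
E = P × t = 1433.98 W × 3617.4 s = 5.18728×10⁶ J
5.18728×10⁶ J ÷ (4.184 J/cal) = 1.23979×10⁶ cal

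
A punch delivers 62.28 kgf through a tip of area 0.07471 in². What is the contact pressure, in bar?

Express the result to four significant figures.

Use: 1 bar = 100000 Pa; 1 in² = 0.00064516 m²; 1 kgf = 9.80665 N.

126.7 bar

62.28 kgf × 9.80665 → 610.758 N
0.07471 in² × 0.00064516 → 4.81999×10⁻⁵ m²
P = F / A = 610.758 N / 4.81999×10⁻⁵ m² = 1.26714×10⁷ Pa
1.26714×10⁷ Pa ÷ (100000 Pa/bar) = 126.714 bar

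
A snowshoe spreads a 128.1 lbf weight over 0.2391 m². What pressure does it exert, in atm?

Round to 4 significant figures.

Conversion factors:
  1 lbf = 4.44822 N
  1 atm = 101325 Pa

0.02352 atm

128.1 lbf × 4.44822 → 569.817 N
P = F / A = 569.817 N / 0.2391 m² = 2383.17 Pa
2383.17 Pa ÷ (101325 Pa/atm) = 0.0235201 atm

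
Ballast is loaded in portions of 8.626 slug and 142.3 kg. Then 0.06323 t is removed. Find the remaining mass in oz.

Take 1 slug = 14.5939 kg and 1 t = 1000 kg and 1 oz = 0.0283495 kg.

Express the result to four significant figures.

8.626 slug × 14.5939 = 125.887 kg
142.3 kg (already kg)
0.06323 t × 1000 = 63.23 kg
Net: 125.887 + 142.3 − 63.23 = 204.957 kg
In oz: 204.957 / 0.0283495 = 7229.65 oz

7230 oz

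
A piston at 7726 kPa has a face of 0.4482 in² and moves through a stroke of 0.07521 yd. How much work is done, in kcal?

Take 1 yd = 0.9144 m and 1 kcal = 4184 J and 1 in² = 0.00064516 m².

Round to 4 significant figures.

0.03672 kcal

7726 kPa → 7.726×10⁶ Pa
0.4482 in² → 2.89161×10⁻⁴ m²
F = P × A = 7.726×10⁶ × 2.89161×10⁻⁴ = 2234.06 N
0.07521 yd → 0.068772 m
W = F × d = 2234.06 × 0.068772 = 153.641 J
In kcal: 153.641 / 4184 = 0.0367211 kcal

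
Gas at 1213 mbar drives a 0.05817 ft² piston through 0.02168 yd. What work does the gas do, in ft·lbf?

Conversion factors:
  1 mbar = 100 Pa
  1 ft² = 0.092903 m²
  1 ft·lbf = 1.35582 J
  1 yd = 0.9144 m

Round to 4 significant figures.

9.585 ft·lbf

1213 mbar → 121300 Pa
0.05817 ft² → 0.00540417 m²
F = P × A = 121300 × 0.00540417 = 655.526 N
0.02168 yd → 0.0198242 m
W = F × d = 655.526 × 0.0198242 = 12.9953 J
In ft·lbf: 12.9953 / 1.35582 = 9.58483 ft·lbf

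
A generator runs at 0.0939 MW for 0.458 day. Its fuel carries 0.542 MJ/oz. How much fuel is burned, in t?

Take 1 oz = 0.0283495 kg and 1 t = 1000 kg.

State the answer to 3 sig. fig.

0.194 t

0.0939 MW → 93900 W
0.458 day → 39571.2 s
E = P × t = 93900 × 39571.2 = 3.71574×10⁹ J
0.542 MJ/oz → 1.91185×10⁷ J/kg
m = E / e_s = 3.71574×10⁹ / 1.91185×10⁷ = 194.353 kg
In t: 194.353 / 1000 = 0.194353 t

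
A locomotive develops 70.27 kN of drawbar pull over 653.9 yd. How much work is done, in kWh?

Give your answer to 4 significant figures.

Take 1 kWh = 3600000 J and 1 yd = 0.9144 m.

11.67 kWh

70.27 kN × 1000 = 70270 N
653.9 yd × 0.9144 = 597.926 m
W = F × d = 70270 N × 597.926 m = 4.20163×10⁷ J
4.20163×10⁷ J ÷ (3600000 J/kWh) = 11.6712 kWh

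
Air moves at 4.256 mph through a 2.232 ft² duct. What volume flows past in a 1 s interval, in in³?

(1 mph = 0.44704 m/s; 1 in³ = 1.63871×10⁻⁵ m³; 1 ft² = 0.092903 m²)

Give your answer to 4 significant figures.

4.256 mph × 0.44704 → 1.9026 m/s
2.232 ft² × 0.092903 → 0.207359 m²
V = v × A × t = 1.9026 m/s × 0.207359 m² × 1 s = 0.394521 m³
0.394521 m³ ÷ (1.63871×10⁻⁵ m³/in³) = 24075.1 in³

2.408×10⁴ in³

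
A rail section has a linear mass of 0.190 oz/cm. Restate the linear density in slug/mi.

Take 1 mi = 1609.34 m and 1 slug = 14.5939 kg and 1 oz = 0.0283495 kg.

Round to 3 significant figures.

0.190 oz/cm × 0.0283495 kg/oz ÷ 0.01 m/cm = 0.538641 kg/m
0.538641 kg/m ÷ 14.5939 kg/slug × 1609.34 m/mi = 59.3986 slug/mi

59.4 slug/mi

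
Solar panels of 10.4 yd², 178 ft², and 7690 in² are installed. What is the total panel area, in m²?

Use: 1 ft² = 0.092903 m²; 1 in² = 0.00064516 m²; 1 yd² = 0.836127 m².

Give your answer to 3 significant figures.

30.2 m²

10.4 yd² × 0.836127 = 8.69572 m²
178 ft² × 0.092903 = 16.5367 m²
7690 in² × 0.00064516 = 4.96128 m²
Combined: 8.69572 + 16.5367 + 4.96128 = 30.1937 m²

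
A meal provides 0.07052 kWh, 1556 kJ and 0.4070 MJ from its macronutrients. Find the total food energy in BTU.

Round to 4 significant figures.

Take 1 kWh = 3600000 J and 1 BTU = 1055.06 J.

0.07052 kWh × 3600000 = 253872 J
1556 kJ × 1000 = 1.556×10⁶ J
0.4070 MJ × 1000000 = 407000 J
Combined: 253872 + 1.556×10⁶ + 407000 = 2.21687×10⁶ J
In BTU: 2.21687×10⁶ / 1055.06 = 2101.18 BTU

2101 BTU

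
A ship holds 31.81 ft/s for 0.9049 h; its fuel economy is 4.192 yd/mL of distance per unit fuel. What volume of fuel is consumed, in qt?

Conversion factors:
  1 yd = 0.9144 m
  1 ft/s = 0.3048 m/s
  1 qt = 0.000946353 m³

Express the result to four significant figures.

8.707 qt

31.81 ft/s → 9.69569 m/s
0.9049 h → 3257.64 s
d = v × t = 9.69569 × 3257.64 = 31585.1 m
4.192 yd/mL → 3.83316×10⁶ m/m³
V = d / (distance per unit fuel) = 31585.1 / 3.83316×10⁶ = 0.00823996 m³
In qt: 0.00823996 / 0.000946353 = 8.70707 qt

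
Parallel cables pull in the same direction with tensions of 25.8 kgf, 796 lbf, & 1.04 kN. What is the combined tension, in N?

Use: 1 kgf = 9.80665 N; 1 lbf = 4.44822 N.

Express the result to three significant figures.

25.8 kgf × 9.80665 = 253.012 N
796 lbf × 4.44822 = 3540.78 N
1.04 kN × 1000 = 1040 N
Total: 253.012 + 3540.78 + 1040 = 4833.79 N

4830 N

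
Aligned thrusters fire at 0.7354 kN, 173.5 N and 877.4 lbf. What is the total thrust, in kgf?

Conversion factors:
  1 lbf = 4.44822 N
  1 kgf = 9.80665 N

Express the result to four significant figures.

490.7 kgf

0.7354 kN × 1000 = 735.4 N
173.5 N (already N)
877.4 lbf × 4.44822 = 3902.87 N
Total: 735.4 + 173.5 + 3902.87 = 4811.77 N
In kgf: 4811.77 / 9.80665 = 490.664 kgf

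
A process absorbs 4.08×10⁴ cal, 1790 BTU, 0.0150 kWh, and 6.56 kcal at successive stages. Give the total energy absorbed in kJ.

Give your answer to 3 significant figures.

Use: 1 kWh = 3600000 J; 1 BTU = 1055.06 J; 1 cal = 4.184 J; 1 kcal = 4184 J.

2140 kJ

4.08×10⁴ cal × 4.184 → 170707 J
1790 BTU × 1055.06 → 1.88856×10⁶ J
0.0150 kWh × 3600000 → 54000 J
6.56 kcal × 4184 → 27447 J
Combined: 170707 + 1.88856×10⁶ + 54000 + 27447 = 2.14071×10⁶ J
In kJ: 2.14071×10⁶ / 1000 = 2140.71 kJ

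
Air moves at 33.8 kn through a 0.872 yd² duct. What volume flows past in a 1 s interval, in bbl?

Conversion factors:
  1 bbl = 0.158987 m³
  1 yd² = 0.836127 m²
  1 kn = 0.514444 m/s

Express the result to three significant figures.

33.8 kn × 0.514444 = 17.3882 m/s
0.872 yd² × 0.836127 = 0.729103 m²
V = v × A × t = 17.3882 m/s × 0.729103 m² × 1 s = 12.6778 m³
12.6778 m³ ÷ (0.158987 m³/bbl) = 79.7411 bbl

79.7 bbl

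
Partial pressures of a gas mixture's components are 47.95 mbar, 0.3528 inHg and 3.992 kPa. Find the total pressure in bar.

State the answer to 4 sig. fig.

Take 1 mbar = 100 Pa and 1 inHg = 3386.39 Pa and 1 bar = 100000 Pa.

0.09982 bar

47.95 mbar × 100 → 4795 Pa
0.3528 inHg × 3386.39 → 1194.72 Pa
3.992 kPa × 1000 → 3992 Pa
Total: 4795 + 1194.72 + 3992 = 9981.72 Pa
In bar: 9981.72 / 100000 = 0.0998172 bar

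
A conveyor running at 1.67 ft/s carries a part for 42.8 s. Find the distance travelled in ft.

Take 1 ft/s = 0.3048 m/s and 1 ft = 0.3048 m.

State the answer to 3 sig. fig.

1.67 ft/s × 0.3048 → 0.509016 m/s
d = v × t = 0.509016 m/s × 42.8 s = 21.7859 m
21.7859 m ÷ (0.3048 m/ft) = 71.476 ft

71.5 ft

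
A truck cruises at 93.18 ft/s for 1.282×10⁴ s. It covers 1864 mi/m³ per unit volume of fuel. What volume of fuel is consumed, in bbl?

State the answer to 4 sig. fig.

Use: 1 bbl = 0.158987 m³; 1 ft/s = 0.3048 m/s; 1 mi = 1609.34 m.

0.7634 bbl

93.18 ft/s → 28.4013 m/s
d = v × t = 28.4013 × 12820 = 364105 m
1864 mi/m³ → 2.99981×10⁶ m/m³
V = d / (distance per unit fuel) = 364105 / 2.99981×10⁶ = 0.121376 m³
In bbl: 0.121376 / 0.158987 = 0.763433 bbl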